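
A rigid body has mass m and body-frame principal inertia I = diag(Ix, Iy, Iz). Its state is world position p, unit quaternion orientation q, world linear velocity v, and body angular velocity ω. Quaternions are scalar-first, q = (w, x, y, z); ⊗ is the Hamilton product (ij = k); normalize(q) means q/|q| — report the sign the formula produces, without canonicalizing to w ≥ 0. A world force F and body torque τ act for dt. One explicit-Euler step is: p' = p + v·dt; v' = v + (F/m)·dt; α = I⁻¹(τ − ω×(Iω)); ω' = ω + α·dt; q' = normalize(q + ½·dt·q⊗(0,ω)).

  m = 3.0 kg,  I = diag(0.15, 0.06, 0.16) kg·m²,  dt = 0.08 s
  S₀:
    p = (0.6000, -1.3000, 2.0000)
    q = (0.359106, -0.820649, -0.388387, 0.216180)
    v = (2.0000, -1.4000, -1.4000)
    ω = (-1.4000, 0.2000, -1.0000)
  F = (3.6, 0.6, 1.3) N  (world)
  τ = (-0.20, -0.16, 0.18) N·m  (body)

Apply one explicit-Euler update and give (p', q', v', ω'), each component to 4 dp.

p' = (0.7600, -1.4120, 1.8880)
q' = (0.3241, -0.8250, -0.4294, 0.1731)
v' = (2.0960, -1.3840, -1.3653)
ω' = (-1.4960, 0.0053, -0.9226)

angular accel α = (-1.2000, -2.4333, 0.9675)
ω' = ω + α·dt = (-1.4960, 0.0053, -0.9226)
Hamilton product q⊗(0,ω) = (-0.8550512, -0.1575974, -1.0514798, -1.0669776)
updated quaternion q' = (0.3241, -0.8250, -0.4294, 0.1731)
linear accel F/m = (1.2000, 0.2000, 0.4333)
p + v·dt = (0.7600, -1.4120, 1.8880)
v' = v + a·dt = (2.0960, -1.3840, -1.3653)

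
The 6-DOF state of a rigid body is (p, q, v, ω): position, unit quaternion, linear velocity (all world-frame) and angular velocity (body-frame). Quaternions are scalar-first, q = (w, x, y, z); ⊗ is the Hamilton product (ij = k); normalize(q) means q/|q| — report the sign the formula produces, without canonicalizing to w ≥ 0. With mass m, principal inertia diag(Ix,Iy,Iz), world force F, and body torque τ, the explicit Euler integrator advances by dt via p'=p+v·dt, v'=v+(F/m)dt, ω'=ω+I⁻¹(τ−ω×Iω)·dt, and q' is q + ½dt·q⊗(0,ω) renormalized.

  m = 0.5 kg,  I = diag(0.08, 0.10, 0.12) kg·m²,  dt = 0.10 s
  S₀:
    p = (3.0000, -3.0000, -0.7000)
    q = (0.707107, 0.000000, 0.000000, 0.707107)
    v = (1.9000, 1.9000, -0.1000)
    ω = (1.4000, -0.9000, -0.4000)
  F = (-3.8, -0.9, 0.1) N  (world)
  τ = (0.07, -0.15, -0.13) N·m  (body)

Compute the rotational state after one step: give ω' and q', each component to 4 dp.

ω×(Iω) gyroscopic = (0.0072, 0.0224, -0.0252)
α = I⁻¹(τ − ω×Iω) = (0.7850, -1.7240, -0.8733)
ω + α·dt = (1.4785, -1.0724, -0.4873)
Hamilton product q⊗(0,ω) = (0.2828428, 1.6263461, 0.3535535, -0.2828428)
q + ½dt·q⊗(0,ω), renormalized = (0.7186, 0.0810, 0.0176, 0.6904)

ω' = (1.4785, -1.0724, -0.4873)
q' = (0.7186, 0.0810, 0.0176, 0.6904)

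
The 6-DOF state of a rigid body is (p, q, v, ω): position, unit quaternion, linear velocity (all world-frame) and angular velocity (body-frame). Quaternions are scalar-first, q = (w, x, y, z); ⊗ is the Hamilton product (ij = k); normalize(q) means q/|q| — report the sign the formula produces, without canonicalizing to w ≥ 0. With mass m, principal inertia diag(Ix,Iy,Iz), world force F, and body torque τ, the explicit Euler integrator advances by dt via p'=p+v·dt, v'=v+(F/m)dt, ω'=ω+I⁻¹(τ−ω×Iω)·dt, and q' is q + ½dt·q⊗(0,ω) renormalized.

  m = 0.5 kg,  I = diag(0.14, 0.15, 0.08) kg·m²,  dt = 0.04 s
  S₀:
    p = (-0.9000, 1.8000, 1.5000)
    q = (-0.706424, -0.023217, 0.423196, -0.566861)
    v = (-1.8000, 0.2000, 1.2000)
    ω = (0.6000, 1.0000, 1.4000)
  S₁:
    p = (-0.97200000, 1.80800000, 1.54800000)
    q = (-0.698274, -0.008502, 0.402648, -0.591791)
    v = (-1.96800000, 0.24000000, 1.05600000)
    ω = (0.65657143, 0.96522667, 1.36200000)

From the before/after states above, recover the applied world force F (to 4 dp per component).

Δv = v₁−v₀ = (-0.16800000, 0.04000000, -0.14400000)
F = m·Δv/dt = (-2.1000, 0.5000, -1.8000)

F = (-2.1000, 0.5000, -1.8000)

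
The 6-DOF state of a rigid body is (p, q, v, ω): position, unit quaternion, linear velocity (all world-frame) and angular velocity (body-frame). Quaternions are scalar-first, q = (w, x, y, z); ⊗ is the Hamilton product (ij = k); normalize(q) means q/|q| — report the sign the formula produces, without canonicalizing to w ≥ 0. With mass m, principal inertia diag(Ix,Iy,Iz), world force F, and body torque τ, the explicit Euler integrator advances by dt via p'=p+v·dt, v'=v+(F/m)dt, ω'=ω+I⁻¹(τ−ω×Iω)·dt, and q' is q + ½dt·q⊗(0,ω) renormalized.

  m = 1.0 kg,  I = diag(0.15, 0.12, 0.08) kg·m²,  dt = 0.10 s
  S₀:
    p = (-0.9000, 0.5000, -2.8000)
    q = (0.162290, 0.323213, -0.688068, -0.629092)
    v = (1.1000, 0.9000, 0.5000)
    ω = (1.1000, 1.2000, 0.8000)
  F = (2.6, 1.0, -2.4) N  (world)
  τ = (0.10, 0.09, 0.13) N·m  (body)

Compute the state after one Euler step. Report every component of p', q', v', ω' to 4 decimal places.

a = F/m = (2.6000, 1.0000, -2.4000)
p' = p + v·dt = (-0.7900, 0.5900, -2.7500)
v + (F/m)dt = (1.3600, 1.0000, 0.2600)
α = I⁻¹(τ − ω×Iω) = (0.9227, 0.2367, 2.1200)
ω + α·dt = (1.1923, 1.2237, 1.0120)
2q̇ = q⊗(0,ω) = (0.9734209, 0.3829750, -0.7558236, 1.2745624)
q' = normalize(q + ½dt·q⊗(0,ω)) = (0.2101, 0.3410, -0.7229, -0.5631)

p' = (-0.7900, 0.5900, -2.7500)
q' = (0.2101, 0.3410, -0.7229, -0.5631)
v' = (1.3600, 1.0000, 0.2600)
ω' = (1.1923, 1.2237, 1.0120)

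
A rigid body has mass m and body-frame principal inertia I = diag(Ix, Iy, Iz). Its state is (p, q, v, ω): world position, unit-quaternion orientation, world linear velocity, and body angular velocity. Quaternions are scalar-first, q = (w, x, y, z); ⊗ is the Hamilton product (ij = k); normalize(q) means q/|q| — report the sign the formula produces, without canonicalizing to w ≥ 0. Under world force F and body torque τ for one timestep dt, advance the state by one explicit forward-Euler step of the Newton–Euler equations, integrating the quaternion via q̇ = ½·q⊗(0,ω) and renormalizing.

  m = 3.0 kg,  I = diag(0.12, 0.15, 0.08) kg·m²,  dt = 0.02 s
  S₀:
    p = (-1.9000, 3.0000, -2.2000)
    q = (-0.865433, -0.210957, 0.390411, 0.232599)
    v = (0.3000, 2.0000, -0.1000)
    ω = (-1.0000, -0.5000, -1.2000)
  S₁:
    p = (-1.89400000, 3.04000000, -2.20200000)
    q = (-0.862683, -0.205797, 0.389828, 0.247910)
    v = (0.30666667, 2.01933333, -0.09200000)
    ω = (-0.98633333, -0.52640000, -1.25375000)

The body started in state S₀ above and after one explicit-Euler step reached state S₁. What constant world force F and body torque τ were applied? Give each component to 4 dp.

F = (1.0000, 2.9000, 1.2000)
τ = (0.0400, -0.1500, -0.2000)

Δv = v₁−v₀ = (0.00666667, 0.01933333, 0.00800000)
m·(v₁−v₀)/dt = (1.0000, 2.9000, 1.2000)
ω₁ − ω₀ = (0.01366667, -0.02640000, -0.05375000)
I·α + gyro = (0.0400, -0.1500, -0.2000)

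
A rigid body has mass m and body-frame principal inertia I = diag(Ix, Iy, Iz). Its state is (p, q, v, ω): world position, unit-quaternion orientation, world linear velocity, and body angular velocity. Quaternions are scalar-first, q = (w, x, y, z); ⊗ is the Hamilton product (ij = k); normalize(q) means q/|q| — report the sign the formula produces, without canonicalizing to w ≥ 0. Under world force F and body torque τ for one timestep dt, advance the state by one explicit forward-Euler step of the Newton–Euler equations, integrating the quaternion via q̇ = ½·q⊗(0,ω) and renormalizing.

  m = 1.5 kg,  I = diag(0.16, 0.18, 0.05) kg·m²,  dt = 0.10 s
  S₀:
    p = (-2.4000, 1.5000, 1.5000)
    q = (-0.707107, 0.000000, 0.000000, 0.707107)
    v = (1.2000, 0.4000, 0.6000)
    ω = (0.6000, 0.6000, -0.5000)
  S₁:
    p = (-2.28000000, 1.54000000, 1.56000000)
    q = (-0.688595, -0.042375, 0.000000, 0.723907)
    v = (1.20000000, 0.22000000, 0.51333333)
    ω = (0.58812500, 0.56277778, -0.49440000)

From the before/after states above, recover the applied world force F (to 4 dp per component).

v₁ − v₀ = (0.00000000, -0.18000000, -0.08666667)
applied force F = (0.0000, -2.7000, -1.3000)

F = (0.0000, -2.7000, -1.3000)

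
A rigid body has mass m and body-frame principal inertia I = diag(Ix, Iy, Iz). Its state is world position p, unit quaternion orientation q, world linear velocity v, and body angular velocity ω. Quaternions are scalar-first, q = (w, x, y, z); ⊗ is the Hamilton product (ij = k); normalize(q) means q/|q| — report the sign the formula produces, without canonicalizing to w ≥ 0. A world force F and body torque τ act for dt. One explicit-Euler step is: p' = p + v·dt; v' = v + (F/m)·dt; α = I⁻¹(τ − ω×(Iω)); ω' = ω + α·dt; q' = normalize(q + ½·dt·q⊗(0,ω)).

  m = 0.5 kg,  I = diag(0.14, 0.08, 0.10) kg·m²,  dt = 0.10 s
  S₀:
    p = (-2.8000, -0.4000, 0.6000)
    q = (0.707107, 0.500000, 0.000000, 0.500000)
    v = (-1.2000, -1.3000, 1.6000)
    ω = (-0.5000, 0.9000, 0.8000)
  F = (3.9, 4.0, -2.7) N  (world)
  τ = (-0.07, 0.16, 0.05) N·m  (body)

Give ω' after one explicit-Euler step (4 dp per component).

ω' = (-0.5603, 1.1200, 0.8230)

ω×(Iω) gyroscopic = (0.0144, -0.0160, 0.0270)
angular accel α = (-0.6029, 2.2000, 0.2300)
new body rate ω' = (-0.5603, 1.1200, 0.8230)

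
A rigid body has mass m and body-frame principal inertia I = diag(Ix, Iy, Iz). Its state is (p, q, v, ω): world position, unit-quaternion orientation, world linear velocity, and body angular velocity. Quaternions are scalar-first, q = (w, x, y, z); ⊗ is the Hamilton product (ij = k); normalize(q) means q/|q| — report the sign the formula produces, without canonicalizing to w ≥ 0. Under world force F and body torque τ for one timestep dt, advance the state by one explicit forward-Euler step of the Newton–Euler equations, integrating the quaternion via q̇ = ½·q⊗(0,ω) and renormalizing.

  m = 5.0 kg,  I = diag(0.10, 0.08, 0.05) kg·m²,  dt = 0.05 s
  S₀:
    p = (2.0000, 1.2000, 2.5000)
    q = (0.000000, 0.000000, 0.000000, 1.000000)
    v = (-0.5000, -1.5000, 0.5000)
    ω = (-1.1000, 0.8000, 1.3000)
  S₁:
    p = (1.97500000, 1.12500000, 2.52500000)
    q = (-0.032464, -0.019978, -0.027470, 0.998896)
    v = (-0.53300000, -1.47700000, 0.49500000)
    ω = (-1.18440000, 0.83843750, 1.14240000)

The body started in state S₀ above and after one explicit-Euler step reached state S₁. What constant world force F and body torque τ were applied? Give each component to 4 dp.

velocity change Δv = (-0.03300000, 0.02300000, -0.00500000)
m·(v₁−v₀)/dt = (-3.3000, 2.3000, -0.5000)
ω₁ − ω₀ = (-0.08440000, 0.03843750, -0.15760000)
gyro term ω₀×Iω₀ = (-0.0312, -0.0715, 0.0176)
τ = I·(Δω/dt) + ω₀×(Iω₀) = (-0.2000, -0.0100, -0.1400)

F = (-3.3000, 2.3000, -0.5000)
τ = (-0.2000, -0.0100, -0.1400)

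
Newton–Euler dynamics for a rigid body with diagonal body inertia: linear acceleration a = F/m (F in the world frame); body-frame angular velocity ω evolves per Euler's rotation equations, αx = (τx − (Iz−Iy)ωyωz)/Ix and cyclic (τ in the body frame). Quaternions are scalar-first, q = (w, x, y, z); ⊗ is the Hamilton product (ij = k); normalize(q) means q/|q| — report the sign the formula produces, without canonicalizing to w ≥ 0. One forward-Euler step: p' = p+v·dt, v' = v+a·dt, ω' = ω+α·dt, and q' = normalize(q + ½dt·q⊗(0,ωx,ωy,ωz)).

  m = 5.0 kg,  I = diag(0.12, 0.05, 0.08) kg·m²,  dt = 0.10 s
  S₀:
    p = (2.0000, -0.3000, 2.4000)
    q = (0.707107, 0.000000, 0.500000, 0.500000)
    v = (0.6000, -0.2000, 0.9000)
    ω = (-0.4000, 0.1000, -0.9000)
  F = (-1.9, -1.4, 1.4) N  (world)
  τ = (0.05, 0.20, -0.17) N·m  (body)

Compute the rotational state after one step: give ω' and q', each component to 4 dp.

gyro term ω×Iω = (-0.0027, 0.0144, 0.0028)
(τ − ω×Iω)/I = (0.4392, 3.7120, -2.1600)
ω' = ω + α·dt = (-0.3561, 0.4712, -1.1160)
q⊗(0,ω) = (0.4000000, -0.7828428, -0.1292893, -0.4363963)
q + ½dt·q⊗(0,ω), renormalized = (0.7262, -0.0391, 0.4929, 0.4776)

ω' = (-0.3561, 0.4712, -1.1160)
q' = (0.7262, -0.0391, 0.4929, 0.4776)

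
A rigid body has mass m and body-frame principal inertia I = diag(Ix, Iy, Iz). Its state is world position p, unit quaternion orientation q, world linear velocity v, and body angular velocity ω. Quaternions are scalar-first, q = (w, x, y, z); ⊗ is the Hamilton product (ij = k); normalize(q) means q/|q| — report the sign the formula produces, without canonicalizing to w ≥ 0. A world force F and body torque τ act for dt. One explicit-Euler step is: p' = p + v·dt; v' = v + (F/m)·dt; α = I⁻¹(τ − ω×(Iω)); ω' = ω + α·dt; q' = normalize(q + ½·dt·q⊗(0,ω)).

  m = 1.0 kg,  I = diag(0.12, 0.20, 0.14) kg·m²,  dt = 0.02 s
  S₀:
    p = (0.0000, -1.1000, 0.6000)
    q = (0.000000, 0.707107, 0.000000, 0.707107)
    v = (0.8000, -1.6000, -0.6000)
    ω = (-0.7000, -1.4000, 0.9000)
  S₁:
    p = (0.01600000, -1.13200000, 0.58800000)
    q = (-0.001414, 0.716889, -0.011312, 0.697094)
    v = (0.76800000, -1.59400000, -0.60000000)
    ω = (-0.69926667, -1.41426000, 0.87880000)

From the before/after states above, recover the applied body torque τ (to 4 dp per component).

τ = (0.0800, -0.1300, -0.0700)

Δω = ω₁−ω₀ = (0.00073333, -0.01426000, -0.02120000)
I·α + gyro = (0.0800, -0.1300, -0.0700)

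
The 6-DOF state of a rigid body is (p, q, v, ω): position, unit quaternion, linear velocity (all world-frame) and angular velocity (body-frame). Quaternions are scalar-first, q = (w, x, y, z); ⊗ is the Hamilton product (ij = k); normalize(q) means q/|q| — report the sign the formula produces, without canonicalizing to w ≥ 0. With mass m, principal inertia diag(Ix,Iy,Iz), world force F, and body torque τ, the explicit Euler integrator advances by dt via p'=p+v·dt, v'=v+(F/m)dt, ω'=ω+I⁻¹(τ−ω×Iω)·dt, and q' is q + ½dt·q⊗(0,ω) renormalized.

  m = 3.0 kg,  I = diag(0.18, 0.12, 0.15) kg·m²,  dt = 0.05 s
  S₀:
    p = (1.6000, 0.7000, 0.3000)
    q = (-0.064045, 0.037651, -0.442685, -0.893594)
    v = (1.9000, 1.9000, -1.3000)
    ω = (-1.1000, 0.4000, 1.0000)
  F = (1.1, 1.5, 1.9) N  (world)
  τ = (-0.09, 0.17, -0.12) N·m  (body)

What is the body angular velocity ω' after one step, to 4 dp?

ω' = (-1.1283, 0.4846, 0.9512)

α = I⁻¹(τ − ω×Iω) = (-0.5667, 1.6917, -0.9760)
ω + α·dt = (-1.1283, 0.4846, 0.9512)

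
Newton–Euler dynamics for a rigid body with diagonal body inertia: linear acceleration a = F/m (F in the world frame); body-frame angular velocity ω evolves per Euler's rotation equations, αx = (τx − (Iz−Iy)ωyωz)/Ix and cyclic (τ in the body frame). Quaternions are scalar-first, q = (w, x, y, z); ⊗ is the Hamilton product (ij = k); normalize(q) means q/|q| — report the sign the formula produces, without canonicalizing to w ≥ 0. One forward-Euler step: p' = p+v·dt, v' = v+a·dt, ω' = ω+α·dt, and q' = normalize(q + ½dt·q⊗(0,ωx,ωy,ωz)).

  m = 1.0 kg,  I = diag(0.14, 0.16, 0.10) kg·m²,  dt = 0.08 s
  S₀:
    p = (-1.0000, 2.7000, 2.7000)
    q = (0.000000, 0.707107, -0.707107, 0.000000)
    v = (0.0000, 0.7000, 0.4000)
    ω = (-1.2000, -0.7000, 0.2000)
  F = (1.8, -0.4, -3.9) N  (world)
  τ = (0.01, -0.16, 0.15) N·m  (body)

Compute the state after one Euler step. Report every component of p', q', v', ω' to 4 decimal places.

p' = p + v·dt = (-1.0000, 2.7560, 2.7320)
v' = v + a·dt = (0.1440, 0.6680, 0.0880)
(τ − ω×Iω)/I = (0.0114, -0.9400, 1.3320)
ω + α·dt = (-1.1991, -0.7752, 0.3066)
2q̇ = q⊗(0,ω) = (0.3535535, -0.1414214, -0.1414214, -1.3435033)
updated quaternion q' = (0.0141, 0.7003, -0.7116, -0.0537)

p' = (-1.0000, 2.7560, 2.7320)
q' = (0.0141, 0.7003, -0.7116, -0.0537)
v' = (0.1440, 0.6680, 0.0880)
ω' = (-1.1991, -0.7752, 0.3066)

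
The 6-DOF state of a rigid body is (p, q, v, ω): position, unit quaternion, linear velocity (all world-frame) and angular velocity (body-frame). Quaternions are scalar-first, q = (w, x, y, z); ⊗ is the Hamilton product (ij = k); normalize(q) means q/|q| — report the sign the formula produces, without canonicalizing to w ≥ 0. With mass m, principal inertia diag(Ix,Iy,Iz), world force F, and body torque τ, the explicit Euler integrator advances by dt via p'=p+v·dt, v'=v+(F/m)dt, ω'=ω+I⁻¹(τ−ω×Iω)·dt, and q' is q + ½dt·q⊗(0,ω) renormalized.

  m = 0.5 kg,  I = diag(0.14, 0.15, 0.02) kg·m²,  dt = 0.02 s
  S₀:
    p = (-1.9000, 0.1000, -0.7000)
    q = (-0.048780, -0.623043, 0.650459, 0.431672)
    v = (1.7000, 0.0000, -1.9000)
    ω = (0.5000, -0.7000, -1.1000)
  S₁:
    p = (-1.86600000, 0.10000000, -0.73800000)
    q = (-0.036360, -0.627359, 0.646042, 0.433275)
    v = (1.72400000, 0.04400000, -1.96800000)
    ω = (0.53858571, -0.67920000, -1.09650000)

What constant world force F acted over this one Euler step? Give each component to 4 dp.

F = (0.6000, 1.1000, -1.7000)

v₁ − v₀ = (0.02400000, 0.04400000, -0.06800000)
F = m·Δv/dt = (0.6000, 1.1000, -1.7000)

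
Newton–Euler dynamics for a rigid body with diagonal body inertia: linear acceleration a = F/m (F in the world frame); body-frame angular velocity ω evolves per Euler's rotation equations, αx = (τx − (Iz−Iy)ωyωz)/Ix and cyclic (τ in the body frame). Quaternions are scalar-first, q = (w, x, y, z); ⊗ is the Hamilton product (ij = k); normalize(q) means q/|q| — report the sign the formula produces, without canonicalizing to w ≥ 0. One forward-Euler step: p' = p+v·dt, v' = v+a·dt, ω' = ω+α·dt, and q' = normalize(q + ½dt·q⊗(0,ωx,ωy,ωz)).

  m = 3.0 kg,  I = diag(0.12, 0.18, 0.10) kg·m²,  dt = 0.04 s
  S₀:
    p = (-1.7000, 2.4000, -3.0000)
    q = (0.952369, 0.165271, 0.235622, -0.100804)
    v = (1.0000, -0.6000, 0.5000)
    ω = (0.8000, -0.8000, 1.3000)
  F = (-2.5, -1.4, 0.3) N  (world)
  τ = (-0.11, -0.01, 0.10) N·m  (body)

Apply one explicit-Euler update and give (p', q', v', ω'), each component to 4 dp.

gyro term ω×Iω = (0.0832, 0.0208, -0.0384)
(τ − ω×Iω)/I = (-1.6100, -0.1711, 1.3840)
new body rate ω' = (0.7356, -0.8068, 1.3554)
Hamilton product q⊗(0,ω) = (0.1873260, 0.9875606, -1.0573907, 0.9173653)
updated quaternion q' = (0.9555, 0.1849, 0.2143, -0.0824)
p' = p + v·dt = (-1.6600, 2.3760, -2.9800)
v + (F/m)dt = (0.9667, -0.6187, 0.5040)

p' = (-1.6600, 2.3760, -2.9800)
q' = (0.9555, 0.1849, 0.2143, -0.0824)
v' = (0.9667, -0.6187, 0.5040)
ω' = (0.7356, -0.8068, 1.3554)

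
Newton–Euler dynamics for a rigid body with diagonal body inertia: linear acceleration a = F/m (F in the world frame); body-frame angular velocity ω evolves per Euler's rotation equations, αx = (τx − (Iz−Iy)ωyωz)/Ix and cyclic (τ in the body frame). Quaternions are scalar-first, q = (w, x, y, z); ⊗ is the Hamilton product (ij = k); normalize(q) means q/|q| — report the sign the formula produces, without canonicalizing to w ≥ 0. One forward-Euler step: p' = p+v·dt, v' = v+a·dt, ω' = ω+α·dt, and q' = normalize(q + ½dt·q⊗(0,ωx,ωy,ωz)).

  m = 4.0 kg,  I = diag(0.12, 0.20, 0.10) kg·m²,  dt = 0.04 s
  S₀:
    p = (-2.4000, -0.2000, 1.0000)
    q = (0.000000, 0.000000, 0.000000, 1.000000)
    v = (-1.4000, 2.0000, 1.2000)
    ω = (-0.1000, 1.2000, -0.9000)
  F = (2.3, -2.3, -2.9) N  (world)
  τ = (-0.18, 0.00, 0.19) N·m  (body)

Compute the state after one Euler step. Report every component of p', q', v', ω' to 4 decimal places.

p' = (-2.4560, -0.1200, 1.0480)
q' = (0.0180, -0.0240, -0.0020, 0.9995)
v' = (-1.3770, 1.9770, 1.1710)
ω' = (-0.1960, 1.1996, -0.8202)

gyro term ω×Iω = (0.1080, 0.0018, -0.0096)
(τ − ω×Iω)/I = (-2.4000, -0.0090, 1.9960)
new body rate ω' = (-0.1960, 1.1996, -0.8202)
q⊗(0,ω) = (0.9000000, -1.2000000, -0.1000000, 0.0000000)
q' = normalize(q + ½dt·q⊗(0,ω)) = (0.0180, -0.0240, -0.0020, 0.9995)
a = F/m = (0.5750, -0.5750, -0.7250)
p + v·dt = (-2.4560, -0.1200, 1.0480)
new velocity v' = (-1.3770, 1.9770, 1.1710)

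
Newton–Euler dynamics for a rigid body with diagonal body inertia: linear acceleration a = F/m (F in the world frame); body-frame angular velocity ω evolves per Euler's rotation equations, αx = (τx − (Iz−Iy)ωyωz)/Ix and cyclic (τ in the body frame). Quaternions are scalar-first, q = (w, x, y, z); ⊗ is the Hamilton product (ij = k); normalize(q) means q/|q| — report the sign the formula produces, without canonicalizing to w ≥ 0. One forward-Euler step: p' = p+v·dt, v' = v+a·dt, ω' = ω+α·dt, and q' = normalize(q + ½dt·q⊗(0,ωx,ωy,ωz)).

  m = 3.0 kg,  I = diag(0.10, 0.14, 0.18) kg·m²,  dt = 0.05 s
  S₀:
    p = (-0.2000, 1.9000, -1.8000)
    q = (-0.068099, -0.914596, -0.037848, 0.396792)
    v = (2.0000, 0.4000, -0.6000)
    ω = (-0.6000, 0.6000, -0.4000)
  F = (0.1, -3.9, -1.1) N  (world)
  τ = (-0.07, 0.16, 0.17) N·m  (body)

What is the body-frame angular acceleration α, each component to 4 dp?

α = (-0.6040, 1.2800, 1.0244)

ω×(Iω) gyroscopic = (-0.0096, -0.0192, -0.0144)
(τ − ω×Iω)/I = (-0.6040, 1.2800, 1.0244)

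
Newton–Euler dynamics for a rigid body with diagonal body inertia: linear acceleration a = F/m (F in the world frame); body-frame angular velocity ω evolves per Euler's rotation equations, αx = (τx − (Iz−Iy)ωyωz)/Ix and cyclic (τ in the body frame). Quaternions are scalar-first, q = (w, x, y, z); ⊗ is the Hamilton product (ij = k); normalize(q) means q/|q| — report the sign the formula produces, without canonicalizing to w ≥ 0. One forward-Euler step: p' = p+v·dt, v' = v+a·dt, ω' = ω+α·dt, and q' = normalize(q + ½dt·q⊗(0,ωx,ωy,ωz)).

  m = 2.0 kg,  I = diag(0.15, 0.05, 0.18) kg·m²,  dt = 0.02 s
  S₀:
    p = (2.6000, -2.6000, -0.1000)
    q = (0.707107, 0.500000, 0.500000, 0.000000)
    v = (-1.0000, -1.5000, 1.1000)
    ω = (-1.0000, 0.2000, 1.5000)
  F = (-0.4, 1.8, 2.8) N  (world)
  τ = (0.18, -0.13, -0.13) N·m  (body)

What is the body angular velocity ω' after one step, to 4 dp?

ω' = (-0.9812, 0.1300, 1.4833)

ω×(Iω) gyroscopic = (0.0390, 0.0450, 0.0200)
(τ − ω×Iω)/I = (0.9400, -3.5000, -0.8333)
ω + α·dt = (-0.9812, 0.1300, 1.4833)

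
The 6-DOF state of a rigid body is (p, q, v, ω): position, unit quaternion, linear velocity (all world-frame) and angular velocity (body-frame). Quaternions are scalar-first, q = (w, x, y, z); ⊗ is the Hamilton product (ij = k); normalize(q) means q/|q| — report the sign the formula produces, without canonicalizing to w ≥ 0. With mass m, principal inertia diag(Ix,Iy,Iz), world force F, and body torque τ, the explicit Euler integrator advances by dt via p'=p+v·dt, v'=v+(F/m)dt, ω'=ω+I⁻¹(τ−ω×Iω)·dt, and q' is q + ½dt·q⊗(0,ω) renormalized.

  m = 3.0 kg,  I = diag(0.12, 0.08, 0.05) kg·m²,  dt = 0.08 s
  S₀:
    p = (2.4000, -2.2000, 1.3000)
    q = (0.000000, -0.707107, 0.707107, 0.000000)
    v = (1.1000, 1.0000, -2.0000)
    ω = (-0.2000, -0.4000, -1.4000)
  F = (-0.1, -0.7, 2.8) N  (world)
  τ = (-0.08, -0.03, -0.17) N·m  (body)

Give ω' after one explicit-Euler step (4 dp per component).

α = I⁻¹(τ − ω×Iω) = (-0.5267, -0.6200, -3.3360)
ω + α·dt = (-0.2421, -0.4496, -1.6669)

ω' = (-0.2421, -0.4496, -1.6669)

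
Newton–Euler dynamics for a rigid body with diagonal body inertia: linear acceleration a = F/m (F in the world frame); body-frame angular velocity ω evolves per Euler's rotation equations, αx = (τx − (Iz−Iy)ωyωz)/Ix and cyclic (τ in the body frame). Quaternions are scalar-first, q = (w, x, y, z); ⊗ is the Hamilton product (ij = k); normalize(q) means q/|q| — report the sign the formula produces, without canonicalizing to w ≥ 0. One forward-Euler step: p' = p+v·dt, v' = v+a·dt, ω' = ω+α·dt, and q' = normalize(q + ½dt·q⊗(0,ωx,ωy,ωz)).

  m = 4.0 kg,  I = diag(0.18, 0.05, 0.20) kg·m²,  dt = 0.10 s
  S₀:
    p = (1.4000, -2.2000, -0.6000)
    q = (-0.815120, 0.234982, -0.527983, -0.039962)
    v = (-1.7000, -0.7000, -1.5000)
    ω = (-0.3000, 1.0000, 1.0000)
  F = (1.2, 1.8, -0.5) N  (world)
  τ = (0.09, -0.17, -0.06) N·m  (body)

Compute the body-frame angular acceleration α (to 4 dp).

precession coupling ω×(Iω) = (0.1500, 0.0060, 0.0390)
α = I⁻¹(τ − ω×Iω) = (-0.3333, -3.5200, -0.4950)

α = (-0.3333, -3.5200, -0.4950)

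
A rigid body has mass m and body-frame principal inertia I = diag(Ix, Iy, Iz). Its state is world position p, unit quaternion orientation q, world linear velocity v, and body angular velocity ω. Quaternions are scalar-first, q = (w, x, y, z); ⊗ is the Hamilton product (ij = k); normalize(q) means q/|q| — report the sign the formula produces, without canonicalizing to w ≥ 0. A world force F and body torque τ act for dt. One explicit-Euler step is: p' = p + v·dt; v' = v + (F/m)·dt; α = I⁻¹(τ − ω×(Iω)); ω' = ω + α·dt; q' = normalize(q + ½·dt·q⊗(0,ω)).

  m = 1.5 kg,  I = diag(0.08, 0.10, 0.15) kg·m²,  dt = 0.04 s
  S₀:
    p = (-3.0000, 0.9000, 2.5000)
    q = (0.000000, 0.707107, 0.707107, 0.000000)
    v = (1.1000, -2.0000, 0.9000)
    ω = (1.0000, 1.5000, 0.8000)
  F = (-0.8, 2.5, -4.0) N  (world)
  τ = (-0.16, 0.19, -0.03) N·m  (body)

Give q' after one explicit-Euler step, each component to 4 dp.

Hamilton product q⊗(0,ω) = (-1.7677675, 0.5656856, -0.5656856, 0.3535535)
q + ½dt·q⊗(0,ω), renormalized = (-0.0353, 0.7179, 0.6953, 0.0071)

q' = (-0.0353, 0.7179, 0.6953, 0.0071)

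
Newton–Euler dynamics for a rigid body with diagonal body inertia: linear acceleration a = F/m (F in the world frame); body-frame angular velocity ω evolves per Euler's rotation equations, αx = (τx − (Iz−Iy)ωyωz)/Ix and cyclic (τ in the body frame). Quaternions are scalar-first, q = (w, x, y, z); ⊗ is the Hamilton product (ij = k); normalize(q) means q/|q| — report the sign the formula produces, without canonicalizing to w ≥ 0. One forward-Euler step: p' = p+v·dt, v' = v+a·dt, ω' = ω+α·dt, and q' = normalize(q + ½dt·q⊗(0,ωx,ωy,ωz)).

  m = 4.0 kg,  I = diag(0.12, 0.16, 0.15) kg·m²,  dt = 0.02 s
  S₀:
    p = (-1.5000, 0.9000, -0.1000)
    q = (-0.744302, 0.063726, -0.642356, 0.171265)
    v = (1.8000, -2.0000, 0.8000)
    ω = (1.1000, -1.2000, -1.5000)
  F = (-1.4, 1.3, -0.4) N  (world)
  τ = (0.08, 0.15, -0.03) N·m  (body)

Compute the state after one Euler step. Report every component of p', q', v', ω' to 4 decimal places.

angular accel α = (0.8167, 0.6281, 0.1520)
new body rate ω' = (1.1163, -1.1874, -1.4970)
Hamilton product q⊗(0,ω) = (-0.5840283, 0.3503198, 1.1771429, 1.7465734)
updated quaternion q' = (-0.7500, 0.0672, -0.6304, 0.1887)
new position p' = (-1.4640, 0.8600, -0.0840)
v' = v + a·dt = (1.7930, -1.9935, 0.7980)

p' = (-1.4640, 0.8600, -0.0840)
q' = (-0.7500, 0.0672, -0.6304, 0.1887)
v' = (1.7930, -1.9935, 0.7980)
ω' = (1.1163, -1.1874, -1.4970)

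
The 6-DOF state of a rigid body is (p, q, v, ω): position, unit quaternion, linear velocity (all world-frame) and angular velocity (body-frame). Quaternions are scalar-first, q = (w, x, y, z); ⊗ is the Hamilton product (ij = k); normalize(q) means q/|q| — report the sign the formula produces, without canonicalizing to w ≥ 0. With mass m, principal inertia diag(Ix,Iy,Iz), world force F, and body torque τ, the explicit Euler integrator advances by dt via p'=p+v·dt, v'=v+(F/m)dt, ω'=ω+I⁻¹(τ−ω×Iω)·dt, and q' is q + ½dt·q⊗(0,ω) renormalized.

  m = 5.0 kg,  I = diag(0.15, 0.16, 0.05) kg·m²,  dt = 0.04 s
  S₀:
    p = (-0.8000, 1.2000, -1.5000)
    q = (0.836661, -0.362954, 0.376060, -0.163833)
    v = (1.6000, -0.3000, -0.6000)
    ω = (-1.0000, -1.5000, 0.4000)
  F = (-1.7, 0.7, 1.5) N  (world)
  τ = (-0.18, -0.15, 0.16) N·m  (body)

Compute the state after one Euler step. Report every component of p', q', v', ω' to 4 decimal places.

p' = (-0.7360, 1.1880, -1.5240)
q' = (0.8414, -0.3813, 0.3569, -0.1386)
v' = (1.5864, -0.2944, -0.5880)
ω' = (-1.0656, -1.5275, 0.5160)

precession coupling ω×(Iω) = (0.0660, -0.0400, 0.0150)
angular accel α = (-1.6400, -0.6875, 2.9000)
ω + α·dt = (-1.0656, -1.5275, 0.5160)
Hamilton product q⊗(0,ω) = (0.2666692, -0.9319865, -0.9459769, 1.2551554)
updated quaternion q' = (0.8414, -0.3813, 0.3569, -0.1386)
linear accel F/m = (-0.3400, 0.1400, 0.3000)
p' = p + v·dt = (-0.7360, 1.1880, -1.5240)
v + (F/m)dt = (1.5864, -0.2944, -0.5880)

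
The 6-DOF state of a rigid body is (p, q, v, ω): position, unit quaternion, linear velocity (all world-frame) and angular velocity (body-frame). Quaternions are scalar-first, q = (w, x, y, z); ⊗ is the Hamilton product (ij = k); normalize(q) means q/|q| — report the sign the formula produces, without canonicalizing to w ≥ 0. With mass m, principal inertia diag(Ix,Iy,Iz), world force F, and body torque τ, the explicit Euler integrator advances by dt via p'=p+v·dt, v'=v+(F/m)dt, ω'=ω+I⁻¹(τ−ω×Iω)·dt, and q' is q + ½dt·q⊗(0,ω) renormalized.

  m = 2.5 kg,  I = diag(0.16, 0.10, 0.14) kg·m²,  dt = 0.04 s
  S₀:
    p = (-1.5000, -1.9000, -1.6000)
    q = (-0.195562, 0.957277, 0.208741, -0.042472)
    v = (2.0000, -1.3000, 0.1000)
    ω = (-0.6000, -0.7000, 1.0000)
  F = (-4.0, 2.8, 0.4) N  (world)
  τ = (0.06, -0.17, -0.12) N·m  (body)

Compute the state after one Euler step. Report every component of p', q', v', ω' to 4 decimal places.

p' = (-1.4200, -1.9520, -1.5960)
q' = (-0.1802, 0.9628, 0.1928, -0.0573)
v' = (1.9360, -1.2552, 0.1064)
ω' = (-0.5780, -0.7632, 0.9729)

ω×(Iω) gyroscopic = (-0.0280, -0.0120, -0.0252)
α = I⁻¹(τ − ω×Iω) = (0.5500, -1.5800, -0.6771)
new body rate ω' = (-0.5780, -0.7632, 0.9729)
2q̇ = q⊗(0,ω) = (0.7629569, 0.2963478, -0.7949004, -0.7404113)
q' = normalize(q + ½dt·q⊗(0,ω)) = (-0.1802, 0.9628, 0.1928, -0.0573)
p + v·dt = (-1.4200, -1.9520, -1.5960)
v + (F/m)dt = (1.9360, -1.2552, 0.1064)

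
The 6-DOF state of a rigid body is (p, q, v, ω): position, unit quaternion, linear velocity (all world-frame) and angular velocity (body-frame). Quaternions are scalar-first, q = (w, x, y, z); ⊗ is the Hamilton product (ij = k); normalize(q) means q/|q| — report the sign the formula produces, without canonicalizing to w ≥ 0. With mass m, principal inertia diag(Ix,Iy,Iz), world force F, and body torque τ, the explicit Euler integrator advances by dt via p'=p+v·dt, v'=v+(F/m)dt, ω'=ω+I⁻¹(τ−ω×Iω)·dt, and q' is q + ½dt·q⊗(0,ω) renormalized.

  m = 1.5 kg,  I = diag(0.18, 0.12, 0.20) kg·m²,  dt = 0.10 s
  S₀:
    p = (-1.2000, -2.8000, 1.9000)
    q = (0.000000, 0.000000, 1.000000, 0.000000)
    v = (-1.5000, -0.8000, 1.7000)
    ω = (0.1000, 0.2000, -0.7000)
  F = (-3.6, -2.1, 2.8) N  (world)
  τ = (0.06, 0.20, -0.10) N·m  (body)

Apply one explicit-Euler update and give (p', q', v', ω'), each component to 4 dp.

precession coupling ω×(Iω) = (-0.0112, 0.0014, -0.0012)
angular accel α = (0.3956, 1.6550, -0.4940)
ω + α·dt = (0.1396, 0.3655, -0.7494)
2q̇ = q⊗(0,ω) = (-0.2000000, -0.7000000, 0.0000000, -0.1000000)
q + ½dt·q⊗(0,ω), renormalized = (-0.0100, -0.0350, 0.9993, -0.0050)
linear accel F/m = (-2.4000, -1.4000, 1.8667)
new position p' = (-1.3500, -2.8800, 2.0700)
v + (F/m)dt = (-1.7400, -0.9400, 1.8867)

p' = (-1.3500, -2.8800, 2.0700)
q' = (-0.0100, -0.0350, 0.9993, -0.0050)
v' = (-1.7400, -0.9400, 1.8867)
ω' = (0.1396, 0.3655, -0.7494)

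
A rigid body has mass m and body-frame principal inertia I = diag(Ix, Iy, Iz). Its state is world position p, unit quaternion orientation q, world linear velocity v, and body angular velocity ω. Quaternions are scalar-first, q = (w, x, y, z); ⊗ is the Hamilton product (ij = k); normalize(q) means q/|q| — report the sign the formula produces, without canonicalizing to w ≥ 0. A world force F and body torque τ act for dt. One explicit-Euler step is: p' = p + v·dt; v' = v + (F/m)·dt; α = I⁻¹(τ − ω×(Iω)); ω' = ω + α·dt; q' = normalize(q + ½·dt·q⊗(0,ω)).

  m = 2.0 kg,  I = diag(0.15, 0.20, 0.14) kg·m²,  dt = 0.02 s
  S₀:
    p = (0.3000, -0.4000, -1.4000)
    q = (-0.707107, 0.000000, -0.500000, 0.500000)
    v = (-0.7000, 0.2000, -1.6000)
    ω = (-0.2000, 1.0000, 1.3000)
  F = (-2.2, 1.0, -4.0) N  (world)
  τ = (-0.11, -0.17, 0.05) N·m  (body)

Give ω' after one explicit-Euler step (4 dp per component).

ω×(Iω) gyroscopic = (-0.0780, -0.0026, -0.0100)
angular accel α = (-0.2133, -0.8370, 0.4286)
new body rate ω' = (-0.2043, 0.9833, 1.3086)

ω' = (-0.2043, 0.9833, 1.3086)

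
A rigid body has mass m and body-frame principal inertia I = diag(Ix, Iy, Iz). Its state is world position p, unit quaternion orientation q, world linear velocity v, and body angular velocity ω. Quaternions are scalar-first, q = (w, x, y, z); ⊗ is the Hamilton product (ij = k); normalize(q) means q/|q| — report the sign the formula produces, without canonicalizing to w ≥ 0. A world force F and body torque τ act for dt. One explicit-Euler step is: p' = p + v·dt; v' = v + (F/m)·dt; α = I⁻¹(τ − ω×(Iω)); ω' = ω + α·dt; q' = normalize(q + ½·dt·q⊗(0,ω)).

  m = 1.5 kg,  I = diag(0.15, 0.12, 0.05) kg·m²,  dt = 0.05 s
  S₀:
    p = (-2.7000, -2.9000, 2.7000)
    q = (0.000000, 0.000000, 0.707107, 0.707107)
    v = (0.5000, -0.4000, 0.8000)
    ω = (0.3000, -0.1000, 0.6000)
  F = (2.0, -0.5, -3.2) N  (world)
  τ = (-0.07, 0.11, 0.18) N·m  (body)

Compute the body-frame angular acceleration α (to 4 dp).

precession coupling ω×(Iω) = (0.0042, 0.0180, 0.0009)
angular accel α = (-0.4947, 0.7667, 3.5820)

α = (-0.4947, 0.7667, 3.5820)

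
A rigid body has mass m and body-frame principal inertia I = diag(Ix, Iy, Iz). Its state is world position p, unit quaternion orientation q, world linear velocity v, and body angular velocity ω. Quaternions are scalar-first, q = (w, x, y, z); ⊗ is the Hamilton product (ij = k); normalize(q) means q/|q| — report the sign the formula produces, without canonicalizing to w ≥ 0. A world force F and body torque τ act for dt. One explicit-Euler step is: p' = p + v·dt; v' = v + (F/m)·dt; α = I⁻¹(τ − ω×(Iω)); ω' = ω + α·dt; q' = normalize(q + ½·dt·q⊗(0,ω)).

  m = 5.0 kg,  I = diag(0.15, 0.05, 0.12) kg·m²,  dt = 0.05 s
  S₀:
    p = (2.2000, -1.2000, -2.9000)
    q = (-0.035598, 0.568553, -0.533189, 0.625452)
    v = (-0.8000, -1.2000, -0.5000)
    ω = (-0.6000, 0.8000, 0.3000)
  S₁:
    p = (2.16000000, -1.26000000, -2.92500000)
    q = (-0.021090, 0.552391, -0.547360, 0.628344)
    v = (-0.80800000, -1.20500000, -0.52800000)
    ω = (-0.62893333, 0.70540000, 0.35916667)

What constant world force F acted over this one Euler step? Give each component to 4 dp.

F = (-0.8000, -0.5000, -2.8000)

v₁ − v₀ = (-0.00800000, -0.00500000, -0.02800000)
F = m·Δv/dt = (-0.8000, -0.5000, -2.8000)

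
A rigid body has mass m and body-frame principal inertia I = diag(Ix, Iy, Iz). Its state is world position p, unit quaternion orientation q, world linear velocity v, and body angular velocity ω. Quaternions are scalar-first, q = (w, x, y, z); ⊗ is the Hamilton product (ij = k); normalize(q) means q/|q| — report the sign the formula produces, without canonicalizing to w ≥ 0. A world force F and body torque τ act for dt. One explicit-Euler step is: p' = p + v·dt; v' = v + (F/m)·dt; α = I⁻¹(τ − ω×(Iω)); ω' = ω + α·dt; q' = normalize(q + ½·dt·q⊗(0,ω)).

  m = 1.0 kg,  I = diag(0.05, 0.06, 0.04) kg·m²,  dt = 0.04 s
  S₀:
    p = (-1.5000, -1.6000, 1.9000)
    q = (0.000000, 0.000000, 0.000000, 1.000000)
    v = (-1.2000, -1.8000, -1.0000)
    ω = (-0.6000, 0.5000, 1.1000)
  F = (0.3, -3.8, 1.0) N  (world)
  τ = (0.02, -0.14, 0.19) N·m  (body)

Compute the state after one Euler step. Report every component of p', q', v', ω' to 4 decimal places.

p' = (-1.5480, -1.6720, 1.8600)
q' = (-0.0220, -0.0100, -0.0120, 0.9996)
v' = (-1.1880, -1.9520, -0.9600)
ω' = (-0.5752, 0.4111, 1.2930)

p + v·dt = (-1.5480, -1.6720, 1.8600)
v' = v + a·dt = (-1.1880, -1.9520, -0.9600)
precession coupling ω×(Iω) = (-0.0110, -0.0066, -0.0030)
angular accel α = (0.6200, -2.2233, 4.8250)
ω' = ω + α·dt = (-0.5752, 0.4111, 1.2930)
2q̇ = q⊗(0,ω) = (-1.1000000, -0.5000000, -0.6000000, 0.0000000)
updated quaternion q' = (-0.0220, -0.0100, -0.0120, 0.9996)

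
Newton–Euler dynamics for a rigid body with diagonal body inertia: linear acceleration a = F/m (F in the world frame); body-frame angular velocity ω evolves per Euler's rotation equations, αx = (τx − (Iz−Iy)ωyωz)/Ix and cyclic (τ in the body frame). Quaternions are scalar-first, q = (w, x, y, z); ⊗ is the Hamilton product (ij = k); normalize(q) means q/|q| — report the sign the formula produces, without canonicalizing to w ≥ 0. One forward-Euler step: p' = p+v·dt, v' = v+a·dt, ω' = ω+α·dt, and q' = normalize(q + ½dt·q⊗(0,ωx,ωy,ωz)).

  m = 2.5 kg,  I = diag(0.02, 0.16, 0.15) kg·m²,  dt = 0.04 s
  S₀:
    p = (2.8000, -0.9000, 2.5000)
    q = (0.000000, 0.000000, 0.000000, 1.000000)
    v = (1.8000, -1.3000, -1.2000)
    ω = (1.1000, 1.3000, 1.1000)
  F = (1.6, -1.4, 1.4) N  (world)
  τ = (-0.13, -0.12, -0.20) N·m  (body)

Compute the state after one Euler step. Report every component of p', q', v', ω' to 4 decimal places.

p' = (2.8720, -0.9520, 2.4520)
q' = (-0.0220, -0.0260, 0.0220, 0.9992)
v' = (1.8256, -1.3224, -1.1776)
ω' = (0.8686, 1.3093, 0.9933)

a = (0.6400, -0.5600, 0.5600)
p + v·dt = (2.8720, -0.9520, 2.4520)
v' = v + a·dt = (1.8256, -1.3224, -1.1776)
gyro term ω×Iω = (-0.0143, -0.1573, 0.2002)
α = I⁻¹(τ − ω×Iω) = (-5.7850, 0.2331, -2.6680)
ω' = ω + α·dt = (0.8686, 1.3093, 0.9933)
Hamilton product q⊗(0,ω) = (-1.1000000, -1.3000000, 1.1000000, 0.0000000)
q' = normalize(q + ½dt·q⊗(0,ω)) = (-0.0220, -0.0260, 0.0220, 0.9992)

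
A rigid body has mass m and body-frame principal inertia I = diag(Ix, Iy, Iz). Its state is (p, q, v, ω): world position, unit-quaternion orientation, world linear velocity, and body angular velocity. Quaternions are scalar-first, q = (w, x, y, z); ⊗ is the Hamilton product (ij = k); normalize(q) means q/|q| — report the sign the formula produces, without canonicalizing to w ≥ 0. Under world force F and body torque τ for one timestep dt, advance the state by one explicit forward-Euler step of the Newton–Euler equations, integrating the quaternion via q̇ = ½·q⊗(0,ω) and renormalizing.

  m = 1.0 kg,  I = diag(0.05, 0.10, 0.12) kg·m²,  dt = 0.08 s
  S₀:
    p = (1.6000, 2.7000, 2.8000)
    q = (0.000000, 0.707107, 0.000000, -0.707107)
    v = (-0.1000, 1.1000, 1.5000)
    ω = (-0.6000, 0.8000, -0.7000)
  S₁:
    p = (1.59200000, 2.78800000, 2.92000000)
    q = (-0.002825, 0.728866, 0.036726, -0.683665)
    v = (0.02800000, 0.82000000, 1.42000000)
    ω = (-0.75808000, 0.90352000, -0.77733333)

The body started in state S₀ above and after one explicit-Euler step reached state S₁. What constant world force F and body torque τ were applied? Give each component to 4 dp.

Δv = v₁−v₀ = (0.12800000, -0.28000000, -0.08000000)
applied force F = (1.6000, -3.5000, -1.0000)
ω₁ − ω₀ = (-0.15808000, 0.10352000, -0.07733333)
precession coupling = (-0.0112, -0.0294, -0.0240)
applied torque τ = (-0.1100, 0.1000, -0.1400)

F = (1.6000, -3.5000, -1.0000)
τ = (-0.1100, 0.1000, -0.1400)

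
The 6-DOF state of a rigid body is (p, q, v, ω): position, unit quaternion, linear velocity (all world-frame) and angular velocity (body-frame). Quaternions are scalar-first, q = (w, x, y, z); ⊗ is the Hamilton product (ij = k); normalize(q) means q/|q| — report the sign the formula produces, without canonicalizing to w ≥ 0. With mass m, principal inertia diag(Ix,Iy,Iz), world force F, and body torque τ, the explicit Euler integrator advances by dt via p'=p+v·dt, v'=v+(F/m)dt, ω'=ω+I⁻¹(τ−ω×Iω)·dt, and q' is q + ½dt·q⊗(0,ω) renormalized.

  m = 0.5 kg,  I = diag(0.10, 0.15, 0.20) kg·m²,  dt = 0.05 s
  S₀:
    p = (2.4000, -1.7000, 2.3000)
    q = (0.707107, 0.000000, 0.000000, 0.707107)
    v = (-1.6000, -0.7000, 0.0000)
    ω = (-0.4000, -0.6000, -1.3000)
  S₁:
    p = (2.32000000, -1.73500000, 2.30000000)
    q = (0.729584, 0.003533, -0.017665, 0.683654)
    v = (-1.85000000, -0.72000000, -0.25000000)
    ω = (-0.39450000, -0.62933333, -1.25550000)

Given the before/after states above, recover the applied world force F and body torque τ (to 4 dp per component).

F = (-2.5000, -0.2000, -2.5000)
τ = (0.0500, -0.1400, 0.1900)

Δω = ω₁−ω₀ = (0.00550000, -0.02933333, 0.04450000)
precession coupling = (0.0390, -0.0520, 0.0120)
τ = I·(Δω/dt) + ω₀×(Iω₀) = (0.0500, -0.1400, 0.1900)
v₁ − v₀ = (-0.25000000, -0.02000000, -0.25000000)
applied force F = (-2.5000, -0.2000, -2.5000)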